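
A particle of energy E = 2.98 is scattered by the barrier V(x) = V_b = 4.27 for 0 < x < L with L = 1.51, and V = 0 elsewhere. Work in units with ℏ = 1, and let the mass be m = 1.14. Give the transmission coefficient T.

T = 0.0189

Since E < V_b the interior solution is evanescent with decay constant κ = √(2m(V_b − E))/ℏ = 1.715.
κL = 2.590, sinh(κL) = 6.625.
Matching ψ, ψ′ at both faces gives T = [1 + V_b² sinh²(κL) / (4E(V_b − E))]⁻¹ = 1/53.04 = 0.0189.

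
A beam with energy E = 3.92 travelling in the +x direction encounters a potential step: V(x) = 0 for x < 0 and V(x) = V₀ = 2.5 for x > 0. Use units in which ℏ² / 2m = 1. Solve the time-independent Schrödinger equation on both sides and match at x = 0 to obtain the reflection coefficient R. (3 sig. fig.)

R = 0.0618

On each side the TISE gives plane waves with k = √(2m(E − V))/ℏ: k₁ = √(2·½·3.92) = 1.980, k₂ = √(2·½·1.42) = 1.192.
Continuity of ψ and ψ′ at the step yields the reflection amplitude r = (k₁ − k₂)/(k₁ + k₂) = 0.2485; thus R = |r|² = 0.06177, T = 0.9382.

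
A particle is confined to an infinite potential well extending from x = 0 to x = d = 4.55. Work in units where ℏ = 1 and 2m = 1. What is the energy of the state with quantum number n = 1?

E = 0.477

The infinite-well eigenfunctions ψ_n = √(2/d) sin(nπx/d) vanish at both walls, giving E_n = n²π²ℏ²/(2md²).
E_1 = 1² × π² / (2 × 0.5 × 4.55²) = 0.4767.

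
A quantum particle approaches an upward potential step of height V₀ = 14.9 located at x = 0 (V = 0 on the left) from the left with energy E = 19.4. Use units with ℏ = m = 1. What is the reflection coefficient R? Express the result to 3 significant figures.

The wavenumbers are k₁ = √(2mE)/ℏ = 6.229 on the left and k₂ = √(2m(E − V₀))/ℏ = 3.000 on the right.
Matching ψ and ψ′ at x = 0 gives r = (k₁ − k₂)/(k₁ + k₂), so R = r² = 0.1224 and T = 1 − R = 0.8776.

R = 0.122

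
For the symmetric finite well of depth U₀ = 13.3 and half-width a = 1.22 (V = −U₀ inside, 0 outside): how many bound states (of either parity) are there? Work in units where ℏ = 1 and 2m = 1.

N = 3

Define the well-strength parameter z₀ = (a/ℏ)√(2mU₀) = 1.22 × √(2·0.5·13.3) = 4.449.
The even/odd transcendental equations gain one root per π/2 in z₀, giving N = 1 + ⌊2z₀/π⌋ = 1 + ⌊2.832⌋ = 3.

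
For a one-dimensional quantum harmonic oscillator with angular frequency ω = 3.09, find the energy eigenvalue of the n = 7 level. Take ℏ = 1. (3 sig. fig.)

E = 23.2

The oscillator eigenvalues are E_n = ℏω(n + ½), so E_7 = 3.09 × 7.5 = 23.18.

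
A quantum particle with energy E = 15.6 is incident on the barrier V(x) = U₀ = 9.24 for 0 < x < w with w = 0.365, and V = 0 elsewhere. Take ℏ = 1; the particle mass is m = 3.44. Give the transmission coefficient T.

T = 0.913

E > U₀: inside the barrier k₂ = √(2m(E − U₀))/ℏ = 6.615, k₂w = 2.414.
Matching at both interfaces gives T⁻¹ = 1 + U₀² sin²(k₂w) / [4E(E − U₀)] = 1.095, hence T = 0.913.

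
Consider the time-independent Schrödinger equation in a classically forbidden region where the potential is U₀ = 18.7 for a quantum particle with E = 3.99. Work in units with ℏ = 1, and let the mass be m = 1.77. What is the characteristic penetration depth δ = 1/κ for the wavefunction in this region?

δ = 0.139

Since E < U₀ the TISE in this region is ψ'' = κ²ψ with κ = √(2m(U₀ − E))/ℏ.
κ = √(2 × 1.77 × 14.71) = 7.216. The penetration depth is δ = 1/κ = 0.139.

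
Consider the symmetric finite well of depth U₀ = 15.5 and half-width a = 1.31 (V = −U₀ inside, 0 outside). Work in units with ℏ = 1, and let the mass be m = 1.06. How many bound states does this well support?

Define the well-strength parameter z₀ = (a/ℏ)√(2mU₀) = 1.31 × √(2·1.06·15.5) = 7.509.
A new bound state (alternating even/odd) appears each time z₀ passes a multiple of π/2, so N = ⌊2z₀/π⌋ + 1 = ⌊4.781⌋ + 1 = 5.

N = 5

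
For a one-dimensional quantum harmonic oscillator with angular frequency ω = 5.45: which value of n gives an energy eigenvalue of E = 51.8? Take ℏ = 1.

E_n = ℏω(n + ½) ⇒ n = E/(ℏω) − ½ = 51.8/5.45 − 0.5 = 9.005 → n = 9.

n = 9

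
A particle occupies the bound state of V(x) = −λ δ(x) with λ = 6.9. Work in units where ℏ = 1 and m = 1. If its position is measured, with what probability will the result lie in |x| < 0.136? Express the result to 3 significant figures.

The normalised bound state is ψ = √κ e^{−κ|x|} with κ = mλ/ℏ² = 6.900.
P(|x| < d) = ∫_{−d}^{d} κ e^{−2κ|x|} dx = 1 − e^{−2κd} = 1 − e^{−1.877} = 0.8469.

P = 0.847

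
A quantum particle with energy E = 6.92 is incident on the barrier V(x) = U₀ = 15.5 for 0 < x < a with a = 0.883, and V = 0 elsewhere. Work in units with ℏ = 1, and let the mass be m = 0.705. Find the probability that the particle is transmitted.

T = 0.00846

E < U₀: inside the barrier ψ ∝ e^{±κx} with κ = √(2m(U₀ − E))/ℏ = 3.478.
κa = 3.071, sinh(κa) = 10.76.
The exact tunnelling result is T⁻¹ = 1 + U₀² sinh²(κa) / [4E(U₀ − E)] = 118.1, so T = 0.00846.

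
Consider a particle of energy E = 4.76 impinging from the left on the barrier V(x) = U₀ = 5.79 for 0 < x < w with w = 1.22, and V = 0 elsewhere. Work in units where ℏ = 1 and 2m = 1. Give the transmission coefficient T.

T = 0.190

E < U₀: inside the barrier ψ ∝ e^{±κx} with κ = √(2m(U₀ − E))/ℏ = 1.015.
κw = 1.238, sinh(κw) = 1.580.
Matching ψ, ψ′ at both faces gives T = [1 + U₀² sinh²(κw) / (4E(U₀ − E))]⁻¹ = 1/5.266 = 0.190.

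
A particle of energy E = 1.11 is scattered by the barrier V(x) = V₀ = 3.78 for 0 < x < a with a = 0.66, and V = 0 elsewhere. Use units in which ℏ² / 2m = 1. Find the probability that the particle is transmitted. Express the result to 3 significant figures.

T = 0.329

Since E < V₀ the interior solution is evanescent with decay constant κ = √(2m(V₀ − E))/ℏ = 1.634.
κa = 1.078, sinh(κa) = 1.300.
The exact tunnelling result is T⁻¹ = 1 + V₀² sinh²(κa) / [4E(V₀ − E)] = 3.037, so T = 0.329.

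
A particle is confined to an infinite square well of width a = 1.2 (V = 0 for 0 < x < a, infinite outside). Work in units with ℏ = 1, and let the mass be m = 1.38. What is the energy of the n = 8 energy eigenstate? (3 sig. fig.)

The infinite-well eigenfunctions ψ_n = √(2/a) sin(nπx/a) vanish at both walls, giving E_n = n²π²ℏ²/(2ma²).
E_8 = 8² × π² / (2 × 1.38 × 1.2²) = 158.9.

E = 159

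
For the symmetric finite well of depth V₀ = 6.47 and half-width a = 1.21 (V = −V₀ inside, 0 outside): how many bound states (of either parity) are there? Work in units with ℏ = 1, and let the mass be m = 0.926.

The dimensionless depth is z₀ = a√(2mV₀)/ℏ = 1.21 × √(11.98) = 4.188.
The even/odd transcendental equations gain one root per π/2 in z₀, giving N = 1 + ⌊2z₀/π⌋ = 1 + ⌊2.666⌋ = 3.

N = 3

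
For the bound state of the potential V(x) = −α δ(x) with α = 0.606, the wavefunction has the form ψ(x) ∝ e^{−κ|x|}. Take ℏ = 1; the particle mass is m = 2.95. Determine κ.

Integrate −(ℏ²/2m)ψ'' − αδ(x)ψ = Eψ from −ε to +ε: the ψ'' term gives ψ'(0⁺) − ψ'(0⁻) and the δ term gives −(2mα/ℏ²)ψ(0).
With ψ ∝ e^{−κ|x|} this yields −2κ = −2mα/ℏ², so κ = mα/ℏ² = 1.788.

κ = 1.79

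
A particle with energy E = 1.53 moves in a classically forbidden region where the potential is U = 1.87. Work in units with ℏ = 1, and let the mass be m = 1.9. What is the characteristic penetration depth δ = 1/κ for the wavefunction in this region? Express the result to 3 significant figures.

Since E < U the TISE in this region is ψ'' = κ²ψ with κ = √(2m(U − E))/ℏ.
κ = √(2 × 1.9 × 0.34) = 1.137. The penetration depth is δ = 1/κ = 0.880.

δ = 0.880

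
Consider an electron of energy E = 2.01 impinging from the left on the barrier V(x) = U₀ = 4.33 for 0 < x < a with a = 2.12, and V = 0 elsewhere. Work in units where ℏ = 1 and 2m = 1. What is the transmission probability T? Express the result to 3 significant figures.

T = 0.00622

E < U₀: inside the barrier ψ ∝ e^{±κx} with κ = √(2m(U₀ − E))/ℏ = 1.523.
κa = 3.229, sinh(κa) = 12.61.
The exact tunnelling result is T⁻¹ = 1 + U₀² sinh²(κa) / [4E(U₀ − E)] = 160.8, so T = 0.00622.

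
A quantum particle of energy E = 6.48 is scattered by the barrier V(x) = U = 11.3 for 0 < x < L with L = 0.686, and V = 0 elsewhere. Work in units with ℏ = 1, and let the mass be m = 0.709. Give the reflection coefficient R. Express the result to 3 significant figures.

E < U: inside the barrier ψ ∝ e^{±κx} with κ = √(2m(U − E))/ℏ = 2.614.
κL = 1.793, sinh(κL) = 2.922.
Matching ψ, ψ′ at both faces gives T = [1 + U² sinh²(κL) / (4E(U − E))]⁻¹ = 1/9.725 = 0.103.
R = 1 − T = 0.897.

R = 0.897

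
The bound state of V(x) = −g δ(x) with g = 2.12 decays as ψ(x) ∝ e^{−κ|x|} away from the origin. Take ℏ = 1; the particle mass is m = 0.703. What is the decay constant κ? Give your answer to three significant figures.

κ = 1.49

Integrating the TISE across x = 0 gives the cusp condition ψ'(0⁺) − ψ'(0⁻) = −(2mg/ℏ²)ψ(0).
With ψ ∝ e^{−κ|x|} this yields −2κ = −2mg/ℏ², so κ = mg/ℏ² = 1.490.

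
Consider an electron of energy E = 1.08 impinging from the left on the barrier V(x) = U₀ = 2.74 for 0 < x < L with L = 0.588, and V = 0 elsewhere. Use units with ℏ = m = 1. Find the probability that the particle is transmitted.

T = 0.365

Since E < U₀ the interior solution is evanescent with decay constant κ = √(2m(U₀ − E))/ℏ = 1.822.
κL = 1.071, sinh(κL) = 1.288.
Matching ψ, ψ′ at both faces gives T = [1 + U₀² sinh²(κL) / (4E(U₀ − E))]⁻¹ = 1/2.738 = 0.365.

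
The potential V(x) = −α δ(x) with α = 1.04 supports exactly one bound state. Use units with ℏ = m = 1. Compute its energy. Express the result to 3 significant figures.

For x ≠ 0 the bound state is ψ ∝ e^{−κ|x|}; integrating the TISE across the delta gives the cusp condition 2κ = 2mα/ℏ², so κ = 1.040.
Then E = −ℏ²κ²/(2m) = −mα²/(2ℏ²) = -0.5408.

E = -0.541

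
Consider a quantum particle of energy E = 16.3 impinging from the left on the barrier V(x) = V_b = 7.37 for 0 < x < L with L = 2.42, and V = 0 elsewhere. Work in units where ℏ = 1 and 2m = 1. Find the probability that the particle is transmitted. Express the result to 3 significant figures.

E > V_b: inside the barrier k₂ = √(2m(E − V_b))/ℏ = 2.988, k₂L = 7.232.
Matching at both interfaces gives T⁻¹ = 1 + V_b² sin²(k₂L) / [4E(E − V_b)] = 1.062, hence T = 0.942.

T = 0.942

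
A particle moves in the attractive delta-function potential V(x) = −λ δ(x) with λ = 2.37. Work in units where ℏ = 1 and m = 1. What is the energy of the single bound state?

E = -2.81

The bound state is ψ(x) = √κ e^{−κ|x|}. The derivative jump ψ'(0⁺) − ψ'(0⁻) = −(2mλ/ℏ²)ψ(0) fixes κ = mλ/ℏ² = 2.370.
Then E = −ℏ²κ²/(2m) = −mλ²/(2ℏ²) = -2.808.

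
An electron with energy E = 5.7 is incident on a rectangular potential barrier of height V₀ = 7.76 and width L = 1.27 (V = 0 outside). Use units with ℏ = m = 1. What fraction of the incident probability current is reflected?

E < V₀: inside the barrier ψ ∝ e^{±κx} with κ = √(2m(V₀ − E))/ℏ = 2.030.
κL = 2.578, sinh(κL) = 6.546.
The exact tunnelling result is T⁻¹ = 1 + V₀² sinh²(κL) / [4E(V₀ − E)] = 55.94, so T = 0.0179.
R = 1 − T = 0.982.

R = 0.982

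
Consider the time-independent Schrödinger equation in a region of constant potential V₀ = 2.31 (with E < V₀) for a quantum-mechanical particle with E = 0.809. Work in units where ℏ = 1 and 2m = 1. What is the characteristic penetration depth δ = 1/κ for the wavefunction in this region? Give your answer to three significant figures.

Since E < V₀ the TISE in this region is ψ'' = κ²ψ with κ = √(2m(V₀ − E))/ℏ.
κ = √(2 × 0.5 × 1.501) = 1.225. The penetration depth is δ = 1/κ = 0.816.

δ = 0.816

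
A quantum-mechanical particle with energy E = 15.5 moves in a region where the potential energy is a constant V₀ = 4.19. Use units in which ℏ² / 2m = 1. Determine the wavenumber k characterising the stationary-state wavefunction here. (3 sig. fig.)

With E > V₀ the solution is oscillatory, ψ ∝ e^{±ikx} with k = √(2m(E − V₀))/ℏ.
k = √(2 × 0.5 × 11.31) = 3.363.

k = 3.36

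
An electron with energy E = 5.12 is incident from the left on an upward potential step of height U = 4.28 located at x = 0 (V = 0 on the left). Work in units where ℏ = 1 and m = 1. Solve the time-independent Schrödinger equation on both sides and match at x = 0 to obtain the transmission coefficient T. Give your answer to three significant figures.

On each side the TISE gives plane waves with k = √(2m(E − V))/ℏ: k₁ = √(2·1·5.12) = 3.200, k₂ = √(2·1·0.84) = 1.296.
Matching ψ and ψ′ at x = 0 gives r = (k₁ − k₂)/(k₁ + k₂), so R = r² = 0.1793 and T = 1 − R = 0.8207.

T = 0.821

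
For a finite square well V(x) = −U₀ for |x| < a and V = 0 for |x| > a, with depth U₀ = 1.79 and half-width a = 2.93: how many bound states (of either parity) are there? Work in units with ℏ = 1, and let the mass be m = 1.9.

N = 5

Define the well-strength parameter z₀ = (a/ℏ)√(2mU₀) = 2.93 × √(2·1.9·1.79) = 7.642.
The even/odd transcendental equations gain one root per π/2 in z₀, giving N = 1 + ⌊2z₀/π⌋ = 1 + ⌊4.865⌋ = 5.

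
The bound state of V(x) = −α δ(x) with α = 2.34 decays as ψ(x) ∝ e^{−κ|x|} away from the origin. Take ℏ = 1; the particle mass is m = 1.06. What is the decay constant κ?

Integrate −(ℏ²/2m)ψ'' − αδ(x)ψ = Eψ from −ε to +ε: the ψ'' term gives ψ'(0⁺) − ψ'(0⁻) and the δ term gives −(2mα/ℏ²)ψ(0).
With ψ ∝ e^{−κ|x|} this yields −2κ = −2mα/ℏ², so κ = mα/ℏ² = 2.480.

κ = 2.48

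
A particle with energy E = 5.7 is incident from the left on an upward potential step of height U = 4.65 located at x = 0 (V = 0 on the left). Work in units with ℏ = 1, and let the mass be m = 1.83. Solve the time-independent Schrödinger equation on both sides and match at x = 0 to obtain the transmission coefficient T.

T = 0.840

On each side the TISE gives plane waves with k = √(2m(E − V))/ℏ: k₁ = √(2·1.83·5.7) = 4.567, k₂ = √(2·1.83·1.05) = 1.960.
Continuity of ψ and ψ′ at the step yields the reflection amplitude r = (k₁ − k₂)/(k₁ + k₂) = 0.3994; thus R = |r|² = 0.1595, T = 0.8405.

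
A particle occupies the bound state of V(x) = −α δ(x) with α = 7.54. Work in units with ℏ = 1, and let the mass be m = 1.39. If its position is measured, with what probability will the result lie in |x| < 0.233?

P = 0.992

The normalised bound state is ψ = √κ e^{−κ|x|} with κ = mα/ℏ² = 10.48.
P(|x| < d) = ∫_{−d}^{d} κ e^{−2κ|x|} dx = 1 − e^{−2κd} = 1 − e^{−4.884} = 0.9924.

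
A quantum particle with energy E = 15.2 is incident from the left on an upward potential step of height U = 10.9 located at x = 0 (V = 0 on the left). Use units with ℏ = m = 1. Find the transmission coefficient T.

T = 0.907

On each side the TISE gives plane waves with k = √(2m(E − V))/ℏ: k₁ = √(2·1·15.2) = 5.514, k₂ = √(2·1·4.3) = 2.933.
Matching ψ and ψ′ at x = 0 gives r = (k₁ − k₂)/(k₁ + k₂), so R = r² = 0.09338 and T = 1 − R = 0.9066.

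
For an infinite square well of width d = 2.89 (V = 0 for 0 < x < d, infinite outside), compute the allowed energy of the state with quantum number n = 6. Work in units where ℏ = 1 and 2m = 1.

E = 42.5

Requiring ψ(0) = ψ(d) = 0 quantises k = nπ/d, hence E_n = ℏ²k²/2m = n²π²ℏ²/(2md²).
E_6 = 6² × π² / (2 × 0.5 × 2.89²) = 42.54.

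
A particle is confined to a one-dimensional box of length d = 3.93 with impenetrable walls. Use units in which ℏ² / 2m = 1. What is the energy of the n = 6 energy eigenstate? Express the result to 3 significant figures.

E = 23.0

The infinite-well eigenfunctions ψ_n = √(2/d) sin(nπx/d) vanish at both walls, giving E_n = n²π²ℏ²/(2md²).
E_6 = 6² × π² / (2 × 0.5 × 3.93²) = 23.00.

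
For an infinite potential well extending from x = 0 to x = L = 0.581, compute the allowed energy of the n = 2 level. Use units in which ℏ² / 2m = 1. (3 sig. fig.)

E = 117

The infinite-well eigenfunctions ψ_n = √(2/L) sin(nπx/L) vanish at both walls, giving E_n = n²π²ℏ²/(2mL²).
E_2 = 2² × π² / (2 × 0.5 × 0.581²) = 117.0.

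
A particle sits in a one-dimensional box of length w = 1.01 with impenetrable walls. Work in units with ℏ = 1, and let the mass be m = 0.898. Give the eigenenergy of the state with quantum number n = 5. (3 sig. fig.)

E = 135

Requiring ψ(0) = ψ(w) = 0 quantises k = nπ/w, hence E_n = ℏ²k²/2m = n²π²ℏ²/(2mw²).
E_5 = 5² × π² / (2 × 0.898 × 1.01²) = 134.7.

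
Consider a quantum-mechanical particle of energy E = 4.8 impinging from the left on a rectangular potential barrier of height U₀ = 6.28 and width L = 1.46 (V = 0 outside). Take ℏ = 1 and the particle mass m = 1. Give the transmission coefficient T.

E < U₀: inside the barrier ψ ∝ e^{±κx} with κ = √(2m(U₀ − E))/ℏ = 1.720.
κL = 2.512, sinh(κL) = 6.123.
The exact tunnelling result is T⁻¹ = 1 + U₀² sinh²(κL) / [4E(U₀ − E)] = 53.04, so T = 0.0189.

T = 0.0189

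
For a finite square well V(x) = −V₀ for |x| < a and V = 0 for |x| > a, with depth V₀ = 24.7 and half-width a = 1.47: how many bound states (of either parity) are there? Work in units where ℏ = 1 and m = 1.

N = 7

Define the well-strength parameter z₀ = (a/ℏ)√(2mV₀) = 1.47 × √(2·1·24.7) = 10.33.
The even/odd transcendental equations gain one root per π/2 in z₀, giving N = 1 + ⌊2z₀/π⌋ = 1 + ⌊6.578⌋ = 7.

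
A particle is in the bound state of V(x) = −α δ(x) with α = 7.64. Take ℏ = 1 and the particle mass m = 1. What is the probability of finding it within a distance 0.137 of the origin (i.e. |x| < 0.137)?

The normalised bound state is ψ = √κ e^{−κ|x|} with κ = mα/ℏ² = 7.640.
P(|x| < d) = ∫_{−d}^{d} κ e^{−2κ|x|} dx = 1 − e^{−2κd} = 1 − e^{−2.093} = 0.8767.

P = 0.877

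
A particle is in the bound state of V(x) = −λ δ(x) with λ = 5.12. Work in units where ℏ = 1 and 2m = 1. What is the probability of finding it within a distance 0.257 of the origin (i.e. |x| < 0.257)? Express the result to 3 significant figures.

P = 0.732

The normalised bound state is ψ = √κ e^{−κ|x|} with κ = mλ/ℏ² = 2.560.
P(|x| < d) = ∫_{−d}^{d} κ e^{−2κ|x|} dx = 1 − e^{−2κd} = 1 − e^{−1.316} = 0.7318.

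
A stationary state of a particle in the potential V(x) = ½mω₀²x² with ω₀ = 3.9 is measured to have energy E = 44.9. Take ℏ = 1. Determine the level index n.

n = 11

Invert E_n = (n + ½)ℏω₀: n = E/ℏω₀ − ½ = 11.013, so n = 11.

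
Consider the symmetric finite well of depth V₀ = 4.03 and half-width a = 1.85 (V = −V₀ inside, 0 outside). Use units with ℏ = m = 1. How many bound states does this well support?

The dimensionless depth is z₀ = a√(2mV₀)/ℏ = 1.85 × √(8.060) = 5.252.
The even/odd transcendental equations gain one root per π/2 in z₀, giving N = 1 + ⌊2z₀/π⌋ = 1 + ⌊3.344⌋ = 4.

N = 4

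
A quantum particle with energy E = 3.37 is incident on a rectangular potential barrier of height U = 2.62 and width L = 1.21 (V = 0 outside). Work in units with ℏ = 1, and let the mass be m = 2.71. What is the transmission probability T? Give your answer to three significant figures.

Above the barrier the interior wavenumber is k₂ = √(2m(E − U))/ℏ = 2.016, giving phase k₂L = 2.440.
T = [1 + U² sin²(k₂L) / (4E(E − U))]⁻¹ = 1/1.283 = 0.779.

T = 0.779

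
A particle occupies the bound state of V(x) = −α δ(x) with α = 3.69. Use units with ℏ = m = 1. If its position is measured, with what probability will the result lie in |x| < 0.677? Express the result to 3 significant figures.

The normalised bound state is ψ = √κ e^{−κ|x|} with κ = mα/ℏ² = 3.690.
P(|x| < d) = ∫_{−d}^{d} κ e^{−2κ|x|} dx = 1 − e^{−2κd} = 1 − e^{−4.996} = 0.9932.

P = 0.993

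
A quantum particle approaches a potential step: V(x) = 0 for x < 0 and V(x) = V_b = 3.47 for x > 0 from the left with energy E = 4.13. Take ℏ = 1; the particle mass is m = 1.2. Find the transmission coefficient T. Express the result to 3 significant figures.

T = 0.816

The wavenumbers are k₁ = √(2mE)/ℏ = 3.148 on the left and k₂ = √(2m(E − V_b))/ℏ = 1.259 on the right.
Continuity of ψ and ψ′ at the step yields the reflection amplitude r = (k₁ − k₂)/(k₁ + k₂) = 0.4288; thus R = |r|² = 0.1839, T = 0.8161.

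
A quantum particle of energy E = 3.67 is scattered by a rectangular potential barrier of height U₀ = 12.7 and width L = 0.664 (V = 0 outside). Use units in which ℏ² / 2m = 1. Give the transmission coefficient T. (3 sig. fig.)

T = 0.0593

E < U₀: inside the barrier ψ ∝ e^{±κx} with κ = √(2m(U₀ − E))/ℏ = 3.005.
κL = 1.995, sinh(κL) = 3.609.
The exact tunnelling result is T⁻¹ = 1 + U₀² sinh²(κL) / [4E(U₀ − E)] = 16.85, so T = 0.0593.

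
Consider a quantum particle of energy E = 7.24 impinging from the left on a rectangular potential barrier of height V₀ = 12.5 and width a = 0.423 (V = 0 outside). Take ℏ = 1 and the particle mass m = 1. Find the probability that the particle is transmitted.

E < V₀: inside the barrier ψ ∝ e^{±κx} with κ = √(2m(V₀ − E))/ℏ = 3.243.
κa = 1.372, sinh(κa) = 1.845.
The exact tunnelling result is T⁻¹ = 1 + V₀² sinh²(κa) / [4E(V₀ − E)] = 4.491, so T = 0.223.

T = 0.223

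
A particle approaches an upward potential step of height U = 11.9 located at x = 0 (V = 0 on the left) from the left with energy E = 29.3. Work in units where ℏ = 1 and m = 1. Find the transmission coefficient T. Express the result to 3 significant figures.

The wavenumbers are k₁ = √(2mE)/ℏ = 7.655 on the left and k₂ = √(2m(E − U))/ℏ = 5.899 on the right.
Continuity of ψ and ψ′ at the step yields the reflection amplitude r = (k₁ − k₂)/(k₁ + k₂) = 0.1295; thus R = |r|² = 0.01678, T = 0.9832.

T = 0.983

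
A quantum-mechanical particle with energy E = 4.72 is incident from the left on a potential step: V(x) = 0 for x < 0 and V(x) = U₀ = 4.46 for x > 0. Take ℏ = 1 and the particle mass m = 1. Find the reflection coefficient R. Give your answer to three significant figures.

The wavenumbers are k₁ = √(2mE)/ℏ = 3.072 on the left and k₂ = √(2m(E − U₀))/ℏ = 0.7211 on the right.
Continuity of ψ and ψ′ at the step yields the reflection amplitude r = (k₁ − k₂)/(k₁ + k₂) = 0.6198; thus R = |r|² = 0.3842, T = 0.6158.

R = 0.384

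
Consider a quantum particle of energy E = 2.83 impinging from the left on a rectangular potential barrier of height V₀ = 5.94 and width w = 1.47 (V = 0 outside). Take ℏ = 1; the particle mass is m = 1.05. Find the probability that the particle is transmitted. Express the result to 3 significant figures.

T = 0.00218

Since E < V₀ the interior solution is evanescent with decay constant κ = √(2m(V₀ − E))/ℏ = 2.556.
κw = 3.757, sinh(κw) = 21.39.
The exact tunnelling result is T⁻¹ = 1 + V₀² sinh²(κw) / [4E(V₀ − E)] = 459.6, so T = 0.00218.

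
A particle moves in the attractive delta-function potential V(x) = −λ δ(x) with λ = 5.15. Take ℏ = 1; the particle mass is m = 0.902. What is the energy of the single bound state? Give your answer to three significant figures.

The bound state is ψ(x) = √κ e^{−κ|x|}. The derivative jump ψ'(0⁺) − ψ'(0⁻) = −(2mλ/ℏ²)ψ(0) fixes κ = mλ/ℏ² = 4.645.
Then E = −ℏ²κ²/(2m) = −mλ²/(2ℏ²) = -11.96.

E = -12.0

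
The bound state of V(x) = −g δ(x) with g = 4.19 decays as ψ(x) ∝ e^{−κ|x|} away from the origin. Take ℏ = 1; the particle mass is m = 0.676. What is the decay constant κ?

Integrating the TISE across x = 0 gives the cusp condition ψ'(0⁺) − ψ'(0⁻) = −(2mg/ℏ²)ψ(0).
With ψ ∝ e^{−κ|x|} this yields −2κ = −2mg/ℏ², so κ = mg/ℏ² = 2.832.

κ = 2.83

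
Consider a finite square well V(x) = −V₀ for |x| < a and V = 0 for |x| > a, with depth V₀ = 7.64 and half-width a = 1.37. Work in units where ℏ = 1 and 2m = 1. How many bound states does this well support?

N = 3

The dimensionless depth is z₀ = a√(2mV₀)/ℏ = 1.37 × √(7.640) = 3.787.
The even/odd transcendental equations gain one root per π/2 in z₀, giving N = 1 + ⌊2z₀/π⌋ = 1 + ⌊2.411⌋ = 3.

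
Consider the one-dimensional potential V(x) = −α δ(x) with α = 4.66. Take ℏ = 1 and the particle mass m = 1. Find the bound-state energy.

For x ≠ 0 the bound state is ψ ∝ e^{−κ|x|}; integrating the TISE across the delta gives the cusp condition 2κ = 2mα/ℏ², so κ = 4.660.
Then E = −ℏ²κ²/(2m) = −mα²/(2ℏ²) = -10.86.

E = -10.9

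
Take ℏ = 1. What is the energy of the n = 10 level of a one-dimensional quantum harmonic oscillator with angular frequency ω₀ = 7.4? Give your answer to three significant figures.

Using E_n = (n + ½)ℏω₀: E_10 = 10.5 × 7.4 = 77.70.

E = 77.7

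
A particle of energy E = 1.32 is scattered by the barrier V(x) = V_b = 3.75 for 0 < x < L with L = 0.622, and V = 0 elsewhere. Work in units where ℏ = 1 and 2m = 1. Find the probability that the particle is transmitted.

E < V_b: inside the barrier ψ ∝ e^{±κx} with κ = √(2m(V_b − E))/ℏ = 1.559.
κL = 0.9696, sinh(κL) = 1.129.
Matching ψ, ψ′ at both faces gives T = [1 + V_b² sinh²(κL) / (4E(V_b − E))]⁻¹ = 1/2.397 = 0.417.

T = 0.417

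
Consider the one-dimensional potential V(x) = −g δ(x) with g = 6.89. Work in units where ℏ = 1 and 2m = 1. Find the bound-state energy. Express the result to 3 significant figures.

E = -11.9

The bound state is ψ(x) = √κ e^{−κ|x|}. The derivative jump ψ'(0⁺) − ψ'(0⁻) = −(2mg/ℏ²)ψ(0) fixes κ = mg/ℏ² = 3.445.
Then E = −ℏ²κ²/(2m) = −mg²/(2ℏ²) = -11.87.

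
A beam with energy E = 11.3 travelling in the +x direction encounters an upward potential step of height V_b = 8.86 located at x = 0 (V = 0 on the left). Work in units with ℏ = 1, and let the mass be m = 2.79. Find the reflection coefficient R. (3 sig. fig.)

R = 0.134

On each side the TISE gives plane waves with k = √(2m(E − V))/ℏ: k₁ = √(2·2.79·11.3) = 7.941, k₂ = √(2·2.79·2.44) = 3.690.
Matching ψ and ψ′ at x = 0 gives r = (k₁ − k₂)/(k₁ + k₂), so R = r² = 0.1336 and T = 1 − R = 0.8664.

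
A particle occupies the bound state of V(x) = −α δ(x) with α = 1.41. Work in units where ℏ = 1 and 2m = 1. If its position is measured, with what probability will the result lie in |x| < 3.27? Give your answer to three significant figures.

The normalised bound state is ψ = √κ e^{−κ|x|} with κ = mα/ℏ² = 0.7050.
P(|x| < d) = ∫_{−d}^{d} κ e^{−2κ|x|} dx = 1 − e^{−2κd} = 1 − e^{−4.611} = 0.9901.

P = 0.990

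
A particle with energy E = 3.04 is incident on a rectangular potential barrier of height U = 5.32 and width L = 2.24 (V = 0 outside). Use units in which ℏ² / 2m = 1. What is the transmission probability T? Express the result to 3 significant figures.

E < U: inside the barrier ψ ∝ e^{±κx} with κ = √(2m(U − E))/ℏ = 1.510.
κL = 3.382, sinh(κL) = 14.70.
The exact tunnelling result is T⁻¹ = 1 + U² sinh²(κL) / [4E(U − E)] = 221.7, so T = 0.00451.

T = 0.00451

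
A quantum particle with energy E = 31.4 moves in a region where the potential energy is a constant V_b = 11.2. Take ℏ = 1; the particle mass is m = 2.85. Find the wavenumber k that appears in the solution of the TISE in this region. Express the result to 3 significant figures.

k = 10.7

With E > V_b the solution is oscillatory, ψ ∝ e^{±ikx} with k = √(2m(E − V_b))/ℏ.
k = √(2 × 2.85 × 20.2) = 10.73.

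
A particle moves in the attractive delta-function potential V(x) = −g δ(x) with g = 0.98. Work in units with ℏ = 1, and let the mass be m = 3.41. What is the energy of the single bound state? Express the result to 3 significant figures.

For x ≠ 0 the bound state is ψ ∝ e^{−κ|x|}; integrating the TISE across the delta gives the cusp condition 2κ = 2mg/ℏ², so κ = 3.342.
Then E = −ℏ²κ²/(2m) = −mg²/(2ℏ²) = -1.637.

E = -1.64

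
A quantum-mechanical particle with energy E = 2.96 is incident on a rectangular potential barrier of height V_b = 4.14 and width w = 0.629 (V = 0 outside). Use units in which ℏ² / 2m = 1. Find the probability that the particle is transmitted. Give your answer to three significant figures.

E < V_b: inside the barrier ψ ∝ e^{±κx} with κ = √(2m(V_b − E))/ℏ = 1.086.
κw = 0.6833, sinh(κw) = 0.7377.
The exact tunnelling result is T⁻¹ = 1 + V_b² sinh²(κw) / [4E(V_b − E)] = 1.668, so T = 0.600.

T = 0.600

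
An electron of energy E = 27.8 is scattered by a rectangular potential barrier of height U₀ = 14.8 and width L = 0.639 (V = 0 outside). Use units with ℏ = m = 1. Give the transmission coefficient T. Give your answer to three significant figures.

T = 0.998

Above the barrier the interior wavenumber is k₂ = √(2m(E − U₀))/ℏ = 5.099, giving phase k₂L = 3.258.
Matching at both interfaces gives T⁻¹ = 1 + U₀² sin²(k₂L) / [4E(E − U₀)] = 1.002, hence T = 0.998.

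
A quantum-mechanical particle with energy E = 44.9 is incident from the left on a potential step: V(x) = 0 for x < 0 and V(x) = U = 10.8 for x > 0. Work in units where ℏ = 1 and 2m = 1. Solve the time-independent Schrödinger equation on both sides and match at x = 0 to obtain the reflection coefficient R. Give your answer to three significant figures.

R = 0.00472

The wavenumbers are k₁ = √(2mE)/ℏ = 6.701 on the left and k₂ = √(2m(E − U))/ℏ = 5.840 on the right.
Matching ψ and ψ′ at x = 0 gives r = (k₁ − k₂)/(k₁ + k₂), so R = r² = 0.004717 and T = 1 − R = 0.9953.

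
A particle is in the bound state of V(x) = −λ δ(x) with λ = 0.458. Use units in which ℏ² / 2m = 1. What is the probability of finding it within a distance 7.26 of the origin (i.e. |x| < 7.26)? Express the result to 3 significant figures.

The normalised bound state is ψ = √κ e^{−κ|x|} with κ = mλ/ℏ² = 0.2290.
P(|x| < d) = ∫_{−d}^{d} κ e^{−2κ|x|} dx = 1 − e^{−2κd} = 1 − e^{−3.325} = 0.9640.

P = 0.964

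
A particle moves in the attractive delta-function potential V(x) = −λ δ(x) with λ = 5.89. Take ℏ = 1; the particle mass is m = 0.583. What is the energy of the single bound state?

The bound state is ψ(x) = √κ e^{−κ|x|}. The derivative jump ψ'(0⁺) − ψ'(0⁻) = −(2mλ/ℏ²)ψ(0) fixes κ = mλ/ℏ² = 3.434.
Then E = −ℏ²κ²/(2m) = −mλ²/(2ℏ²) = -10.11.

E = -10.1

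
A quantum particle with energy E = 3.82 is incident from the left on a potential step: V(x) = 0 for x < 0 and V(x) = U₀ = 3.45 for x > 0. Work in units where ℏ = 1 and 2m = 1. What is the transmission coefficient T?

On each side the TISE gives plane waves with k = √(2m(E − V))/ℏ: k₁ = √(2·½·3.82) = 1.954, k₂ = √(2·½·0.37) = 0.6083.
Matching ψ and ψ′ at x = 0 gives r = (k₁ − k₂)/(k₁ + k₂), so R = r² = 0.2759 and T = 1 − R = 0.7241.

T = 0.724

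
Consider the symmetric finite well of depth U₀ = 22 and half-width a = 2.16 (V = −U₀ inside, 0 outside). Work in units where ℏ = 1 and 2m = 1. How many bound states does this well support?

N = 7

Define the well-strength parameter z₀ = (a/ℏ)√(2mU₀) = 2.16 × √(2·0.5·22) = 10.13.
A new bound state (alternating even/odd) appears each time z₀ passes a multiple of π/2, so N = ⌊2z₀/π⌋ + 1 = ⌊6.450⌋ + 1 = 7.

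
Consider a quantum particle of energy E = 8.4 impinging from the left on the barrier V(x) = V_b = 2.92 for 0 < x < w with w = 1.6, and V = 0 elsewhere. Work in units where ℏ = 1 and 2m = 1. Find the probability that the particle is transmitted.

E > V_b: inside the barrier k₂ = √(2m(E − V_b))/ℏ = 2.341, k₂w = 3.746.
T = [1 + V_b² sin²(k₂w) / (4E(E − V_b))]⁻¹ = 1/1.015 = 0.985.

T = 0.985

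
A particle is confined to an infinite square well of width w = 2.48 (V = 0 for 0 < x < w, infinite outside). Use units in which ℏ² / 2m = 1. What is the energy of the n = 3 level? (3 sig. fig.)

E = 14.4

Requiring ψ(0) = ψ(w) = 0 quantises k = nπ/w, hence E_n = ℏ²k²/2m = n²π²ℏ²/(2mw²).
E_3 = 3² × π² / (2 × 0.5 × 2.48²) = 14.44.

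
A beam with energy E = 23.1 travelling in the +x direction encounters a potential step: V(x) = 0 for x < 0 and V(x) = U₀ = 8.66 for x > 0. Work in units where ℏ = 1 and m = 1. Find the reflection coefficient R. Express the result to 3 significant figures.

The wavenumbers are k₁ = √(2mE)/ℏ = 6.797 on the left and k₂ = √(2m(E − U₀))/ℏ = 5.374 on the right.
Matching ψ and ψ′ at x = 0 gives r = (k₁ − k₂)/(k₁ + k₂), so R = r² = 0.01367 and T = 1 − R = 0.9863.

R = 0.0137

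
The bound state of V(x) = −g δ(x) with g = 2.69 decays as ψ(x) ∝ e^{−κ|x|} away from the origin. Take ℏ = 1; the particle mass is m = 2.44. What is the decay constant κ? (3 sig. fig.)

Integrating the TISE across x = 0 gives the cusp condition ψ'(0⁺) − ψ'(0⁻) = −(2mg/ℏ²)ψ(0).
With ψ ∝ e^{−κ|x|} this yields −2κ = −2mg/ℏ², so κ = mg/ℏ² = 6.564.

κ = 6.56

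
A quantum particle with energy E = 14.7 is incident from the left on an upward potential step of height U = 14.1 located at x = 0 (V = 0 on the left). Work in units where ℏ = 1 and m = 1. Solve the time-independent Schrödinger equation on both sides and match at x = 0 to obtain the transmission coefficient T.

T = 0.559

The wavenumbers are k₁ = √(2mE)/ℏ = 5.422 on the left and k₂ = √(2m(E − U))/ℏ = 1.095 on the right.
Continuity of ψ and ψ′ at the step yields the reflection amplitude r = (k₁ − k₂)/(k₁ + k₂) = 0.6639; thus R = |r|² = 0.4407, T = 0.5593.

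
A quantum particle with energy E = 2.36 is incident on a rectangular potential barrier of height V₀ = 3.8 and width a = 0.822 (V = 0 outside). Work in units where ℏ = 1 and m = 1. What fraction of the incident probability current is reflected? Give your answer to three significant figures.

R = 0.792

Since E < V₀ the interior solution is evanescent with decay constant κ = √(2m(V₀ − E))/ℏ = 1.697.
κa = 1.395, sinh(κa) = 1.894.
The exact tunnelling result is T⁻¹ = 1 + V₀² sinh²(κa) / [4E(V₀ − E)] = 4.809, so T = 0.208.
R = 1 − T = 0.792.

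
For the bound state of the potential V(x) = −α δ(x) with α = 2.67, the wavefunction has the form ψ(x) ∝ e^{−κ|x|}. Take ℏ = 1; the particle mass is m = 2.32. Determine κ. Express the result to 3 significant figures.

Integrate −(ℏ²/2m)ψ'' − αδ(x)ψ = Eψ from −ε to +ε: the ψ'' term gives ψ'(0⁺) − ψ'(0⁻) and the δ term gives −(2mα/ℏ²)ψ(0).
With ψ ∝ e^{−κ|x|} this yields −2κ = −2mα/ℏ², so κ = mα/ℏ² = 6.194.

κ = 6.19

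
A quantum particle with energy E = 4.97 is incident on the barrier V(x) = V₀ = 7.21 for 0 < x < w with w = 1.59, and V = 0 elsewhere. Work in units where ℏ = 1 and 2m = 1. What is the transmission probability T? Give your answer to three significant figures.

E < V₀: inside the barrier ψ ∝ e^{±κx} with κ = √(2m(V₀ − E))/ℏ = 1.497.
κw = 2.380, sinh(κw) = 5.355.
Matching ψ, ψ′ at both faces gives T = [1 + V₀² sinh²(κw) / (4E(V₀ − E))]⁻¹ = 1/34.47 = 0.0290.

T = 0.0290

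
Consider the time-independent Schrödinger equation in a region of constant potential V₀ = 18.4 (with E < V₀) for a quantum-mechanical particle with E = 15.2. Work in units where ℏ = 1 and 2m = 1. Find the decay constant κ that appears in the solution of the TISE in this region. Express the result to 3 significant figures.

κ = 1.79

Since E < V₀ the TISE in this region is ψ'' = κ²ψ with κ = √(2m(V₀ − E))/ℏ.
κ = √(2 × 0.5 × 3.2) = 1.789.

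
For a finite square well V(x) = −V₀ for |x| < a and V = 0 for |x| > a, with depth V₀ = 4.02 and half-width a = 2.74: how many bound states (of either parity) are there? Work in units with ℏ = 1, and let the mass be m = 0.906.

Define the well-strength parameter z₀ = (a/ℏ)√(2mV₀) = 2.74 × √(2·0.906·4.02) = 7.395.
A new bound state (alternating even/odd) appears each time z₀ passes a multiple of π/2, so N = ⌊2z₀/π⌋ + 1 = ⌊4.708⌋ + 1 = 5.

N = 5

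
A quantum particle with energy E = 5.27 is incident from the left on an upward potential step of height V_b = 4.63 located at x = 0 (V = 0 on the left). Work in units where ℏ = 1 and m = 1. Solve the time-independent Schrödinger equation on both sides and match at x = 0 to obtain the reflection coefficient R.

R = 0.233

On each side the TISE gives plane waves with k = √(2m(E − V))/ℏ: k₁ = √(2·1·5.27) = 3.247, k₂ = √(2·1·0.64) = 1.131.
Continuity of ψ and ψ′ at the step yields the reflection amplitude r = (k₁ − k₂)/(k₁ + k₂) = 0.4831; thus R = |r|² = 0.2334, T = 0.7666.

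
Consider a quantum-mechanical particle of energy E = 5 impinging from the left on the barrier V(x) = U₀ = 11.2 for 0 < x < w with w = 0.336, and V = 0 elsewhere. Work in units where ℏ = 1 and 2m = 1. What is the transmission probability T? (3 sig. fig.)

E < U₀: inside the barrier ψ ∝ e^{±κx} with κ = √(2m(U₀ − E))/ℏ = 2.490.
κw = 0.8366, sinh(κw) = 0.9377.
The exact tunnelling result is T⁻¹ = 1 + U₀² sinh²(κw) / [4E(U₀ − E)] = 1.890, so T = 0.529.

T = 0.529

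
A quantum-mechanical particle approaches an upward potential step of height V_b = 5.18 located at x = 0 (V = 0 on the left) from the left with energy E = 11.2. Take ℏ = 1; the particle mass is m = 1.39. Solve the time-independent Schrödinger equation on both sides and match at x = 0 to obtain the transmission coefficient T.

On each side the TISE gives plane waves with k = √(2m(E − V))/ℏ: k₁ = √(2·1.39·11.2) = 5.580, k₂ = √(2·1.39·6.02) = 4.091.
Continuity of ψ and ψ′ at the step yields the reflection amplitude r = (k₁ − k₂)/(k₁ + k₂) = 0.1540; thus R = |r|² = 0.02371, T = 0.9763.

T = 0.976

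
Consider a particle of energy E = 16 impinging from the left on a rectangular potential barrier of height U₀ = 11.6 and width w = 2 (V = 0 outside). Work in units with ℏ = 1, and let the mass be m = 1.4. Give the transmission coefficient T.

E > U₀: inside the barrier k₂ = √(2m(E − U₀))/ℏ = 3.510, k₂w = 7.020.
Matching at both interfaces gives T⁻¹ = 1 + U₀² sin²(k₂w) / [4E(E − U₀)] = 1.216, hence T = 0.823.

T = 0.823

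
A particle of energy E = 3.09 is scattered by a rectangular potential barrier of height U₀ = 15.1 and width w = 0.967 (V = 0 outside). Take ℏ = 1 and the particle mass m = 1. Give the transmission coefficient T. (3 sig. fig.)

E < U₀: inside the barrier ψ ∝ e^{±κx} with κ = √(2m(U₀ − E))/ℏ = 4.901.
κw = 4.739, sinh(κw) = 57.17.
The exact tunnelling result is T⁻¹ = 1 + U₀² sinh²(κw) / [4E(U₀ − E)] = 5022, so T = 0.000199.

T = 0.000199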